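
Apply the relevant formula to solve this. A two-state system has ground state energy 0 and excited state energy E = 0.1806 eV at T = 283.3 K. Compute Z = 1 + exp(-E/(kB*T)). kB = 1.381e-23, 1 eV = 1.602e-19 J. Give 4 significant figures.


Step 1: Compute beta*E = E*eV/(kB*T) = 0.1806*1.602e-19/(1.381e-23*283.3) = 7.395
Step 2: exp(-beta*E) = exp(-7.395) = 0.0006143
Step 3: Z = 1 + 0.0006143 = 1.001

1.001


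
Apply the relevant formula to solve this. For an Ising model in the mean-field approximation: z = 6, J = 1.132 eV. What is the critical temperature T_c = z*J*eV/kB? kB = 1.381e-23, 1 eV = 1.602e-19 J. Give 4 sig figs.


Step 1: z*J = 6*1.132 = 6.792 eV
Step 2: Convert to Joules: 6.792*1.602e-19 = 1.088e-18 J
Step 3: T_c = 1.088e-18 / 1.381e-23 = 7.879e+04 K

7.879e+04


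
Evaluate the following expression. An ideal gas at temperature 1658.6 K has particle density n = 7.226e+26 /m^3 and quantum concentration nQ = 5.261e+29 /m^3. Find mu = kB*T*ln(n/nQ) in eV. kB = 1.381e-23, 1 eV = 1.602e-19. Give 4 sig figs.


Step 1: n/nQ = 7.226e+26/5.261e+29 = 0.001374
Step 2: ln(n/nQ) = -6.59
Step 3: mu = kB*T*ln(n/nQ) = 2.291e-20*-6.59 = -1.51e-19 J
Step 4: Convert to eV: -1.51e-19/1.602e-19 = -0.9423 eV

-0.9423


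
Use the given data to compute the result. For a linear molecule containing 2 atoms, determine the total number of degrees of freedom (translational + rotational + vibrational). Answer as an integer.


Step 1: Translational DOF = 3
Step 2: Rotational DOF (linear) = 2
Step 3: Vibrational DOF = 3*2 - 5 = 1
Step 4: Total = 3 + 2 + 1 = 6

6


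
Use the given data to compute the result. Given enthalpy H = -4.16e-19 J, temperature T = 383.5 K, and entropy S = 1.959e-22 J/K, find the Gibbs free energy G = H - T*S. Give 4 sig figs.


Step 1: T*S = 383.5 * 1.959e-22 = 7.513e-20 J
Step 2: G = H - T*S = -4.16e-19 - 7.513e-20
Step 3: G = -4.911e-19 J

-4.911e-19


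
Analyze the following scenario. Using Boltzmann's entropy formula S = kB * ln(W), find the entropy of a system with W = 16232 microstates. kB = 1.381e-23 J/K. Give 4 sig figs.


Step 1: ln(W) = ln(16232) = 9.695
Step 2: S = kB * ln(W) = 1.381e-23 * 9.695
Step 3: S = 1.339e-22 J/K

1.339e-22


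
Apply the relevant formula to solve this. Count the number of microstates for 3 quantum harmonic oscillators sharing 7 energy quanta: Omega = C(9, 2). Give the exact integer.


Step 1: Use binomial coefficient C(9, 2)
Step 2: Numerator = 9! / 7!
Step 3: Denominator = 2!
Step 4: Omega = 36

36


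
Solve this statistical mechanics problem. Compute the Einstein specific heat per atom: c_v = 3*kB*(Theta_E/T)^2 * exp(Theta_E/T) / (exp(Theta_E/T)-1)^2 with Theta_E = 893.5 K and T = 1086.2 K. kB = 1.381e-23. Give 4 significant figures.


Step 1: x = Theta_E/T = 893.5/1086.2 = 0.8226
Step 2: x^2 = 0.6767
Step 3: exp(x) = 2.276
Step 4: c_v = 3*1.381e-23*0.6767*2.276/(2.276-1)^2 = 3.917e-23

3.917e-23


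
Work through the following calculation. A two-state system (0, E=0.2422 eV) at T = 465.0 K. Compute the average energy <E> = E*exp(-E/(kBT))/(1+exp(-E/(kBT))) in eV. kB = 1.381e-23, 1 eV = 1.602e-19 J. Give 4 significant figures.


Step 1: beta*E = 0.2422*1.602e-19/(1.381e-23*465.0) = 6.042
Step 2: exp(-beta*E) = 0.002376
Step 3: <E> = 0.2422*0.002376/(1+0.002376) = 0.0005742 eV

0.0005742


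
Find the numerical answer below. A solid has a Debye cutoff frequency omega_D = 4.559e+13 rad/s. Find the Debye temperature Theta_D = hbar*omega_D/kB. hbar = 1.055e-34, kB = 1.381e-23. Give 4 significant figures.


Step 1: hbar*omega_D = 1.055e-34 * 4.559e+13 = 4.81e-21 J
Step 2: Theta_D = 4.81e-21 / 1.381e-23
Step 3: Theta_D = 348.3 K

348.3


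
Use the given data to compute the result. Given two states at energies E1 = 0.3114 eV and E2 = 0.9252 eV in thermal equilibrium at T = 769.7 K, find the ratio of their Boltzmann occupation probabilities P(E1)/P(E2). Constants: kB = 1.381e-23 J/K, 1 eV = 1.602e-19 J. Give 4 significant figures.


Step 1: Compute energy difference dE = E1 - E2 = 0.3114 - 0.9252 = -0.6138 eV
Step 2: Convert to Joules: dE_J = -0.6138 * 1.602e-19 = -9.833e-20 J
Step 3: Compute exponent = -dE_J / (kB * T) = -(-9.833e-20) / (1.381e-23 * 769.7) = 9.251
Step 4: P(E1)/P(E2) = exp(9.251) = 1.041e+04

1.041e+04


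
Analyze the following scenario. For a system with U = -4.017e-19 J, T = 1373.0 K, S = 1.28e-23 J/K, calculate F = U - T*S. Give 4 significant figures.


Step 1: T*S = 1373.0 * 1.28e-23 = 1.757e-20 J
Step 2: F = U - T*S = -4.017e-19 - 1.757e-20
Step 3: F = -4.193e-19 J

-4.193e-19


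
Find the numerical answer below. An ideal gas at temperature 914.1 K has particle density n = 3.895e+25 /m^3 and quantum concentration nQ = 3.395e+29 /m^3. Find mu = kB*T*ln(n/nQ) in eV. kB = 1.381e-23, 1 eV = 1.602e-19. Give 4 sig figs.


Step 1: n/nQ = 3.895e+25/3.395e+29 = 0.0001147
Step 2: ln(n/nQ) = -9.073
Step 3: mu = kB*T*ln(n/nQ) = 1.262e-20*-9.073 = -1.145e-19 J
Step 4: Convert to eV: -1.145e-19/1.602e-19 = -0.7149 eV

-0.7149


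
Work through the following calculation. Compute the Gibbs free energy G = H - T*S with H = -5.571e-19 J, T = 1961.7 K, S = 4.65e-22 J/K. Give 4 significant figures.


Step 1: T*S = 1961.7 * 4.65e-22 = 9.122e-19 J
Step 2: G = H - T*S = -5.571e-19 - 9.122e-19
Step 3: G = -1.469e-18 J

-1.469e-18


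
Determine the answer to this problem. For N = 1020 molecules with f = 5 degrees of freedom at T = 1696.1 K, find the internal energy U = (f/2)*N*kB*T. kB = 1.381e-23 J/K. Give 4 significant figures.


Step 1: f/2 = 5/2 = 2.5
Step 2: N*kB*T = 1020*1.381e-23*1696.1 = 2.389e-17
Step 3: U = 2.5 * 2.389e-17 = 5.973e-17 J

5.973e-17


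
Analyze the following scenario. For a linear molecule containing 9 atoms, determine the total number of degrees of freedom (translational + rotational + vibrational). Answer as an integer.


Step 1: Translational DOF = 3
Step 2: Rotational DOF (linear) = 2
Step 3: Vibrational DOF = 3*9 - 5 = 22
Step 4: Total = 3 + 2 + 22 = 27

27


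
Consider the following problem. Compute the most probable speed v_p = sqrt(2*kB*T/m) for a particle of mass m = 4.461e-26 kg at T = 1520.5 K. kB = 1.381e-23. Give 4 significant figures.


Step 1: Numerator = 2*kB*T = 2*1.381e-23*1520.5 = 4.2e-20
Step 2: Ratio = 4.2e-20 / 4.461e-26 = 9.414e+05
Step 3: v_p = sqrt(9.414e+05) = 970.3 m/s

970.3


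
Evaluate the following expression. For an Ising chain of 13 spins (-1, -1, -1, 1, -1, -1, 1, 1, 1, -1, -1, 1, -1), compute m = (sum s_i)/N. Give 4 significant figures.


Step 1: Count up spins (+1): 5, down spins (-1): 8
Step 2: Total magnetization M = 5 - 8 = -3
Step 3: m = M/N = -3/13 = -0.2308

-0.2308


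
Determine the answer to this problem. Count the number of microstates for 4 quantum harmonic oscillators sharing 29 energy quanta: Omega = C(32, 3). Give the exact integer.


Step 1: Use binomial coefficient C(32, 3)
Step 2: Numerator = 32! / 29!
Step 3: Denominator = 3!
Step 4: Omega = 4960

4960


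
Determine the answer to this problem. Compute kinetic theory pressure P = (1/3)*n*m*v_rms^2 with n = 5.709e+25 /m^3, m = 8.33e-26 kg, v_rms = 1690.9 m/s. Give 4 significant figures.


Step 1: v_rms^2 = 1690.9^2 = 2.859e+06
Step 2: n*m = 5.709e+25*8.33e-26 = 4.756
Step 3: P = (1/3)*4.756*2.859e+06 = 4.532e+06 Pa

4.532e+06


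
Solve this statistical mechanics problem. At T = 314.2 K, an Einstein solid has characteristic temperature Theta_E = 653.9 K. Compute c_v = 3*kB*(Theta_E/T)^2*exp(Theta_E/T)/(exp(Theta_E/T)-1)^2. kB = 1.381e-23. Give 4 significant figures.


Step 1: x = Theta_E/T = 653.9/314.2 = 2.081
Step 2: x^2 = 4.331
Step 3: exp(x) = 8.014
Step 4: c_v = 3*1.381e-23*4.331*8.014/(8.014-1)^2 = 2.923e-23

2.923e-23


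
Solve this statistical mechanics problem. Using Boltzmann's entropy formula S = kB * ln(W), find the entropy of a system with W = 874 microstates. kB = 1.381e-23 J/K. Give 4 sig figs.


Step 1: ln(W) = ln(874) = 6.773
Step 2: S = kB * ln(W) = 1.381e-23 * 6.773
Step 3: S = 9.354e-23 J/K

9.354e-23


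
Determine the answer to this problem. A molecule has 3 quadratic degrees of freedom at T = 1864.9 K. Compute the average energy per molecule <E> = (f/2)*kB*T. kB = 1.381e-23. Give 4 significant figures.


Step 1: f/2 = 3/2 = 1.5
Step 2: kB*T = 1.381e-23 * 1864.9 = 2.575e-20
Step 3: <E> = 1.5 * 2.575e-20 = 3.863e-20 J

3.863e-20


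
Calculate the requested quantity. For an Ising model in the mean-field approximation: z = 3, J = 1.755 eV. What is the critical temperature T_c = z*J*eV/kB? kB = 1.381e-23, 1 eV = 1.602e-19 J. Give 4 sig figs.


Step 1: z*J = 3*1.755 = 5.265 eV
Step 2: Convert to Joules: 5.265*1.602e-19 = 8.435e-19 J
Step 3: T_c = 8.435e-19 / 1.381e-23 = 6.108e+04 K

6.108e+04


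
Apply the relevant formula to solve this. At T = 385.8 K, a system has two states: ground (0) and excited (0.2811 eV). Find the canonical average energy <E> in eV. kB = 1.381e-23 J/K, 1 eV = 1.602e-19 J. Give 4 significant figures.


Step 1: beta*E = 0.2811*1.602e-19/(1.381e-23*385.8) = 8.452
Step 2: exp(-beta*E) = 0.0002134
Step 3: <E> = 0.2811*0.0002134/(1+0.0002134) = 5.999e-05 eV

5.999e-05


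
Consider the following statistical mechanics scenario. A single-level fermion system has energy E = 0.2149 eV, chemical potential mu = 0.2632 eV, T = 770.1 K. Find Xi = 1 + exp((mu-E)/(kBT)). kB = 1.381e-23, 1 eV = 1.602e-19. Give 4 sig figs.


Step 1: (mu - E) = 0.2632 - 0.2149 = 0.0483 eV
Step 2: x = (mu-E)*eV/(kB*T) = 0.0483*1.602e-19/(1.381e-23*770.1) = 0.7276
Step 3: exp(x) = 2.07
Step 4: Xi = 1 + 2.07 = 3.07

3.07


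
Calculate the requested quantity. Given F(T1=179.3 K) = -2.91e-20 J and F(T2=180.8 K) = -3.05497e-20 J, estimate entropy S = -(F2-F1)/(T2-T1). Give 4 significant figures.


Step 1: dF = F2 - F1 = -3.05497e-20 - (-2.91e-20) = -1.4497e-21 J
Step 2: dT = T2 - T1 = 180.8 - 179.3 = 1.5 K
Step 3: S = -dF/dT = -(-1.4497e-21)/1.5 = 9.665e-22 J/K

9.665e-22


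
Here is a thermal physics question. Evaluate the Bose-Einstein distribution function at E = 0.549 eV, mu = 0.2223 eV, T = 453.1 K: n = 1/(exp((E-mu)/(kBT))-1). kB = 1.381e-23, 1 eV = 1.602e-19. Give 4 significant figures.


Step 1: (E - mu) = 0.3267 eV
Step 2: x = (E-mu)*eV/(kB*T) = 0.3267*1.602e-19/(1.381e-23*453.1) = 8.364
Step 3: exp(x) = 4291
Step 4: n = 1/(exp(x)-1) = 0.0002331

0.0002331


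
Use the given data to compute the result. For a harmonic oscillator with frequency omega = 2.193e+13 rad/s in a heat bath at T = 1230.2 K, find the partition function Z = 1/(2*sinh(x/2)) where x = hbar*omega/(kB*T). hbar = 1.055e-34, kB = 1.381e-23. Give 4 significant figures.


Step 1: Compute x = hbar*omega/(kB*T) = 1.055e-34*2.193e+13/(1.381e-23*1230.2) = 0.1362
Step 2: x/2 = 0.06809
Step 3: sinh(x/2) = 0.06814
Step 4: Z = 1/(2*0.06814) = 7.337

7.337


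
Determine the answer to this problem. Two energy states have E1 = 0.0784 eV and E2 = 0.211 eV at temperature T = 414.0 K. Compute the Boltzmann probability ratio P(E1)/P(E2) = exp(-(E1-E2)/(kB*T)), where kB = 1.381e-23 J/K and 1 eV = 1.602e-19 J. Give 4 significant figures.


Step 1: Compute energy difference dE = E1 - E2 = 0.0784 - 0.211 = -0.1326 eV
Step 2: Convert to Joules: dE_J = -0.1326 * 1.602e-19 = -2.124e-20 J
Step 3: Compute exponent = -dE_J / (kB * T) = -(-2.124e-20) / (1.381e-23 * 414.0) = 3.715
Step 4: P(E1)/P(E2) = exp(3.715) = 41.08

41.08


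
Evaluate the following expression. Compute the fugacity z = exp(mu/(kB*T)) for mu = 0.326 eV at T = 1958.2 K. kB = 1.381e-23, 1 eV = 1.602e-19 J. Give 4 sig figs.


Step 1: Convert mu to Joules: 0.326*1.602e-19 = 5.223e-20 J
Step 2: kB*T = 1.381e-23*1958.2 = 2.704e-20 J
Step 3: mu/(kB*T) = 1.931
Step 4: z = exp(1.931) = 6.898

6.898


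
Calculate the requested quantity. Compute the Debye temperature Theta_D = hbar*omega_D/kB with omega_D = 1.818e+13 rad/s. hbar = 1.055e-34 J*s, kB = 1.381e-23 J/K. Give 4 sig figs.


Step 1: hbar*omega_D = 1.055e-34 * 1.818e+13 = 1.918e-21 J
Step 2: Theta_D = 1.918e-21 / 1.381e-23
Step 3: Theta_D = 138.9 K

138.9


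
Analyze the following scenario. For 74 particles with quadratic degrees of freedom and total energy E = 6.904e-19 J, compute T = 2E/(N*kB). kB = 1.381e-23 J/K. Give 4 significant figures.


Step 1: Numerator = 2*E = 2*6.904e-19 = 1.381e-18 J
Step 2: Denominator = N*kB = 74*1.381e-23 = 1.022e-21
Step 3: T = 1.381e-18 / 1.022e-21 = 1351 K

1351


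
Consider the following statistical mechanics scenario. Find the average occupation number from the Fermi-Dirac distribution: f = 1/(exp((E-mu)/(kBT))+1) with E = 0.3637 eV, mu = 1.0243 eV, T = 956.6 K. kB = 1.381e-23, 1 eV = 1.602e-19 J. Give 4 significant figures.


Step 1: (E - mu) = 0.3637 - 1.0243 = -0.6606 eV
Step 2: Convert: (E-mu)*eV = -1.058e-19 J
Step 3: x = (E-mu)*eV/(kB*T) = -8.011
Step 4: f = 1/(exp(-8.011)+1) = 0.9997

0.9997


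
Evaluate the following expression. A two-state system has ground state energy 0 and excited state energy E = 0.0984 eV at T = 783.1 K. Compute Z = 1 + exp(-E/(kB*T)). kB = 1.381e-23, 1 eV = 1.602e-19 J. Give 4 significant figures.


Step 1: Compute beta*E = E*eV/(kB*T) = 0.0984*1.602e-19/(1.381e-23*783.1) = 1.458
Step 2: exp(-beta*E) = exp(-1.458) = 0.2328
Step 3: Z = 1 + 0.2328 = 1.233

1.233


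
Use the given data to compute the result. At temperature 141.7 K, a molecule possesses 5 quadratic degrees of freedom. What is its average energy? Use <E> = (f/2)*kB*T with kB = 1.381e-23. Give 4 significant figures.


Step 1: f/2 = 5/2 = 2.5
Step 2: kB*T = 1.381e-23 * 141.7 = 1.957e-21
Step 3: <E> = 2.5 * 1.957e-21 = 4.892e-21 J

4.892e-21


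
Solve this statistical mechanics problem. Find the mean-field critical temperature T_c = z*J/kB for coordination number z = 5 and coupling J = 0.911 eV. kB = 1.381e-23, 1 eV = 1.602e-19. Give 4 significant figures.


Step 1: z*J = 5*0.911 = 4.555 eV
Step 2: Convert to Joules: 4.555*1.602e-19 = 7.297e-19 J
Step 3: T_c = 7.297e-19 / 1.381e-23 = 5.284e+04 K

5.284e+04


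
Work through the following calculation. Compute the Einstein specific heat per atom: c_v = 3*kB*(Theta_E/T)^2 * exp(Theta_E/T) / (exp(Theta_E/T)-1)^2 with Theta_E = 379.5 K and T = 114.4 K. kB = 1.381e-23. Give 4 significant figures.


Step 1: x = Theta_E/T = 379.5/114.4 = 3.317
Step 2: x^2 = 11
Step 3: exp(x) = 27.59
Step 4: c_v = 3*1.381e-23*11*27.59/(27.59-1)^2 = 1.779e-23

1.779e-23


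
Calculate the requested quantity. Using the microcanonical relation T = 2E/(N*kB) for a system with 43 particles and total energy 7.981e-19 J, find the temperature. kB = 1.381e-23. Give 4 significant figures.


Step 1: Numerator = 2*E = 2*7.981e-19 = 1.596e-18 J
Step 2: Denominator = N*kB = 43*1.381e-23 = 5.938e-22
Step 3: T = 1.596e-18 / 5.938e-22 = 2688 K

2688


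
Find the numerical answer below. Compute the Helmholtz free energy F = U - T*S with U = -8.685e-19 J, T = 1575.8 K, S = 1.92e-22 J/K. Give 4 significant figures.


Step 1: T*S = 1575.8 * 1.92e-22 = 3.026e-19 J
Step 2: F = U - T*S = -8.685e-19 - 3.026e-19
Step 3: F = -1.171e-18 J

-1.171e-18


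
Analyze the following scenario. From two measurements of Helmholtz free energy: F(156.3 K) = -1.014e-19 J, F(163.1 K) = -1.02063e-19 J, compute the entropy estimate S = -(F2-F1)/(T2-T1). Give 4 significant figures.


Step 1: dF = F2 - F1 = -1.02063e-19 - (-1.014e-19) = -6.63e-22 J
Step 2: dT = T2 - T1 = 163.1 - 156.3 = 6.8 K
Step 3: S = -dF/dT = -(-6.63e-22)/6.8 = 9.75e-23 J/K

9.75e-23


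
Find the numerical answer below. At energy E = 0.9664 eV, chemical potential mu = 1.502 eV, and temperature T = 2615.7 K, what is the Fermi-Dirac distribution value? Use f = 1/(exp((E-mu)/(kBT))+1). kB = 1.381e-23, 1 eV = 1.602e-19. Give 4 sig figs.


Step 1: (E - mu) = 0.9664 - 1.502 = -0.5356 eV
Step 2: Convert: (E-mu)*eV = -8.58e-20 J
Step 3: x = (E-mu)*eV/(kB*T) = -2.375
Step 4: f = 1/(exp(-2.375)+1) = 0.9149

0.9149


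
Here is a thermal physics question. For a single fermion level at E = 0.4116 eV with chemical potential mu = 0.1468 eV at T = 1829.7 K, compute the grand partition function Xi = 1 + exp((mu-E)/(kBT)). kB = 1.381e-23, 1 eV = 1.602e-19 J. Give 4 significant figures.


Step 1: (mu - E) = 0.1468 - 0.4116 = -0.2648 eV
Step 2: x = (mu-E)*eV/(kB*T) = -0.2648*1.602e-19/(1.381e-23*1829.7) = -1.679
Step 3: exp(x) = 0.1866
Step 4: Xi = 1 + 0.1866 = 1.187

1.187


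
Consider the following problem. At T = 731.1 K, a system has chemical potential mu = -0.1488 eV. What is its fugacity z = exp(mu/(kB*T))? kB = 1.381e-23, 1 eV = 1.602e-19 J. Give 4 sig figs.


Step 1: Convert mu to Joules: -0.1488*1.602e-19 = -2.384e-20 J
Step 2: kB*T = 1.381e-23*731.1 = 1.01e-20 J
Step 3: mu/(kB*T) = -2.361
Step 4: z = exp(-2.361) = 0.09433

0.09433


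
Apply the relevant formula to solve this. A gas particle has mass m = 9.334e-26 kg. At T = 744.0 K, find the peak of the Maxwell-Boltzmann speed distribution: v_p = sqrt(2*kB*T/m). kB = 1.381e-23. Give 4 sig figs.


Step 1: Numerator = 2*kB*T = 2*1.381e-23*744.0 = 2.055e-20
Step 2: Ratio = 2.055e-20 / 9.334e-26 = 2.202e+05
Step 3: v_p = sqrt(2.202e+05) = 469.2 m/s

469.2


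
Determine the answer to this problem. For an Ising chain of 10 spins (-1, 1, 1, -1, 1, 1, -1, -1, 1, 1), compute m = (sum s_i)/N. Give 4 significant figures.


Step 1: Count up spins (+1): 6, down spins (-1): 4
Step 2: Total magnetization M = 6 - 4 = 2
Step 3: m = M/N = 2/10 = 0.2

0.2


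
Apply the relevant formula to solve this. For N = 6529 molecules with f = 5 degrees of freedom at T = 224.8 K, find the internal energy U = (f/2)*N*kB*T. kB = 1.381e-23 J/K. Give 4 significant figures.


Step 1: f/2 = 5/2 = 2.5
Step 2: N*kB*T = 6529*1.381e-23*224.8 = 2.027e-17
Step 3: U = 2.5 * 2.027e-17 = 5.067e-17 J

5.067e-17


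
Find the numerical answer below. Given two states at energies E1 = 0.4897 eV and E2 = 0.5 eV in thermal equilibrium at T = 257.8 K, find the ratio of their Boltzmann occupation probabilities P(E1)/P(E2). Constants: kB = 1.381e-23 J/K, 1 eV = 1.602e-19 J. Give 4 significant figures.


Step 1: Compute energy difference dE = E1 - E2 = 0.4897 - 0.5 = -0.0103 eV
Step 2: Convert to Joules: dE_J = -0.0103 * 1.602e-19 = -1.65e-21 J
Step 3: Compute exponent = -dE_J / (kB * T) = -(-1.65e-21) / (1.381e-23 * 257.8) = 0.4635
Step 4: P(E1)/P(E2) = exp(0.4635) = 1.59

1.59


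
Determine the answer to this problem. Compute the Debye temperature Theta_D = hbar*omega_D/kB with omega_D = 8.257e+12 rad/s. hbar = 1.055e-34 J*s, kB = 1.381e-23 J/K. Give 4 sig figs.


Step 1: hbar*omega_D = 1.055e-34 * 8.257e+12 = 8.711e-22 J
Step 2: Theta_D = 8.711e-22 / 1.381e-23
Step 3: Theta_D = 63.08 K

63.08


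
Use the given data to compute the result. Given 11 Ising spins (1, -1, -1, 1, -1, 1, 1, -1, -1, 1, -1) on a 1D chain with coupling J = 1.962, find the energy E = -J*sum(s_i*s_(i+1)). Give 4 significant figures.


Step 1: Nearest-neighbor products: -1, 1, -1, -1, -1, 1, -1, 1, -1, -1
Step 2: Sum of products = -4
Step 3: E = -1.962 * -4 = 7.848

7.848


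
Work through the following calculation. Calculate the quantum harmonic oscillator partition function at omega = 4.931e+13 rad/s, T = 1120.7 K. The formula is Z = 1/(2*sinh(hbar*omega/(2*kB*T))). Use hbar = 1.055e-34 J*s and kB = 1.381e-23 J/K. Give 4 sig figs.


Step 1: Compute x = hbar*omega/(kB*T) = 1.055e-34*4.931e+13/(1.381e-23*1120.7) = 0.3361
Step 2: x/2 = 0.1681
Step 3: sinh(x/2) = 0.1689
Step 4: Z = 1/(2*0.1689) = 2.961

2.961


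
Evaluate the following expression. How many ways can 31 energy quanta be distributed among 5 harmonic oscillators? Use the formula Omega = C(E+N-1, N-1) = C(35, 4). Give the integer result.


Step 1: Use binomial coefficient C(35, 4)
Step 2: Numerator = 35! / 31!
Step 3: Denominator = 4!
Step 4: Omega = 52360

52360


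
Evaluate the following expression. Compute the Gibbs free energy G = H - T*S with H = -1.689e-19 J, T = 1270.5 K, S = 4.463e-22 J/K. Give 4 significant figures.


Step 1: T*S = 1270.5 * 4.463e-22 = 5.67e-19 J
Step 2: G = H - T*S = -1.689e-19 - 5.67e-19
Step 3: G = -7.359e-19 J

-7.359e-19


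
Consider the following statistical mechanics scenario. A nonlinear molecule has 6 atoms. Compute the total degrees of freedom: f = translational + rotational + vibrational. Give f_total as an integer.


Step 1: Translational DOF = 3
Step 2: Rotational DOF (nonlinear) = 3
Step 3: Vibrational DOF = 3*6 - 6 = 12
Step 4: Total = 3 + 3 + 12 = 18

18


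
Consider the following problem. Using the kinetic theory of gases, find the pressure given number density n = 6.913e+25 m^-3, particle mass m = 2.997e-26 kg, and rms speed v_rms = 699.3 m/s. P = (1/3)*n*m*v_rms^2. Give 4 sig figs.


Step 1: v_rms^2 = 699.3^2 = 4.89e+05
Step 2: n*m = 6.913e+25*2.997e-26 = 2.072
Step 3: P = (1/3)*2.072*4.89e+05 = 3.377e+05 Pa

3.377e+05


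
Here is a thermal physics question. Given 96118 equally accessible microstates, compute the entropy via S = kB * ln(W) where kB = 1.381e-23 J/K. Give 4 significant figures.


Step 1: ln(W) = ln(96118) = 11.47
Step 2: S = kB * ln(W) = 1.381e-23 * 11.47
Step 3: S = 1.584e-22 J/K

1.584e-22


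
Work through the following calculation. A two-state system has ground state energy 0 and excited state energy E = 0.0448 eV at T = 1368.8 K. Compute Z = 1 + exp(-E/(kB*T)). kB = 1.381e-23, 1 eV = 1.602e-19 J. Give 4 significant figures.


Step 1: Compute beta*E = E*eV/(kB*T) = 0.0448*1.602e-19/(1.381e-23*1368.8) = 0.3797
Step 2: exp(-beta*E) = exp(-0.3797) = 0.6841
Step 3: Z = 1 + 0.6841 = 1.684

1.684


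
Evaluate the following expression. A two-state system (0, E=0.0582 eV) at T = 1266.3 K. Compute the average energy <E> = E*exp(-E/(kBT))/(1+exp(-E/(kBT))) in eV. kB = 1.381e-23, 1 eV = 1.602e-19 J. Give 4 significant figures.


Step 1: beta*E = 0.0582*1.602e-19/(1.381e-23*1266.3) = 0.5332
Step 2: exp(-beta*E) = 0.5867
Step 3: <E> = 0.0582*0.5867/(1+0.5867) = 0.02152 eV

0.02152


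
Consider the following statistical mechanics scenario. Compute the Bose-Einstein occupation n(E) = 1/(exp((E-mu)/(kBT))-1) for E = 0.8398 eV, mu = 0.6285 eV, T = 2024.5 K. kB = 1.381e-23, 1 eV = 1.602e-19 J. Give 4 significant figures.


Step 1: (E - mu) = 0.2113 eV
Step 2: x = (E-mu)*eV/(kB*T) = 0.2113*1.602e-19/(1.381e-23*2024.5) = 1.211
Step 3: exp(x) = 3.356
Step 4: n = 1/(exp(x)-1) = 0.4245

0.4245


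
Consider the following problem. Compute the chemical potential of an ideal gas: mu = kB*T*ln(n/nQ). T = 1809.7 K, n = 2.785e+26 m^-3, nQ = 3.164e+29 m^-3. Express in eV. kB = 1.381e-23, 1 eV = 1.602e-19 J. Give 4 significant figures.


Step 1: n/nQ = 2.785e+26/3.164e+29 = 0.0008802
Step 2: ln(n/nQ) = -7.035
Step 3: mu = kB*T*ln(n/nQ) = 2.499e-20*-7.035 = -1.758e-19 J
Step 4: Convert to eV: -1.758e-19/1.602e-19 = -1.098 eV

-1.098


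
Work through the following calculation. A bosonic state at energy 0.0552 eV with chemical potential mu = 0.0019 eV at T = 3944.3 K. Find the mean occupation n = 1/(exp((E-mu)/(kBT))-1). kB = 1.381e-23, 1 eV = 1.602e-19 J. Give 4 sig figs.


Step 1: (E - mu) = 0.0533 eV
Step 2: x = (E-mu)*eV/(kB*T) = 0.0533*1.602e-19/(1.381e-23*3944.3) = 0.1568
Step 3: exp(x) = 1.17
Step 4: n = 1/(exp(x)-1) = 5.892

5.892


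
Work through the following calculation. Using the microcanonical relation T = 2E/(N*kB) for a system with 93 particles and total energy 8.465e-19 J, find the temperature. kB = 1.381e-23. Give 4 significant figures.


Step 1: Numerator = 2*E = 2*8.465e-19 = 1.693e-18 J
Step 2: Denominator = N*kB = 93*1.381e-23 = 1.284e-21
Step 3: T = 1.693e-18 / 1.284e-21 = 1318 K

1318


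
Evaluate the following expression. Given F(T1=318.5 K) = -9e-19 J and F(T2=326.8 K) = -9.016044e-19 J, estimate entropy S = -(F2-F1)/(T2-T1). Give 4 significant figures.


Step 1: dF = F2 - F1 = -9.016044e-19 - (-9e-19) = -1.6044e-21 J
Step 2: dT = T2 - T1 = 326.8 - 318.5 = 8.3 K
Step 3: S = -dF/dT = -(-1.6044e-21)/8.3 = 1.933e-22 J/K

1.933e-22


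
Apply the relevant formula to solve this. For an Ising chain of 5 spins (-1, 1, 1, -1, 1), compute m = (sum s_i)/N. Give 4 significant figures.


Step 1: Count up spins (+1): 3, down spins (-1): 2
Step 2: Total magnetization M = 3 - 2 = 1
Step 3: m = M/N = 1/5 = 0.2

0.2


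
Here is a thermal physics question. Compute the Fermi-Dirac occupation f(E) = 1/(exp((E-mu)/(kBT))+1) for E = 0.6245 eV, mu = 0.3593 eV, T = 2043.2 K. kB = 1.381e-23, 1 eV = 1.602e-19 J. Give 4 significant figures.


Step 1: (E - mu) = 0.6245 - 0.3593 = 0.2652 eV
Step 2: Convert: (E-mu)*eV = 4.249e-20 J
Step 3: x = (E-mu)*eV/(kB*T) = 1.506
Step 4: f = 1/(exp(1.506)+1) = 0.1816

0.1816


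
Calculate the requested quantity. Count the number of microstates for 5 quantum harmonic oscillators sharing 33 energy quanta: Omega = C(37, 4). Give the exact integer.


Step 1: Use binomial coefficient C(37, 4)
Step 2: Numerator = 37! / 33!
Step 3: Denominator = 4!
Step 4: Omega = 66045

66045


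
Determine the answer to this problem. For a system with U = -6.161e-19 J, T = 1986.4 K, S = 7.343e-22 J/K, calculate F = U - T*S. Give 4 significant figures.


Step 1: T*S = 1986.4 * 7.343e-22 = 1.459e-18 J
Step 2: F = U - T*S = -6.161e-19 - 1.459e-18
Step 3: F = -2.075e-18 J

-2.075e-18


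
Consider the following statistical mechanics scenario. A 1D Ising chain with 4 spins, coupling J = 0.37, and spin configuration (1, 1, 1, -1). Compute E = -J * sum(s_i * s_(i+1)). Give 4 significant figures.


Step 1: Nearest-neighbor products: 1, 1, -1
Step 2: Sum of products = 1
Step 3: E = -0.37 * 1 = -0.37

-0.37


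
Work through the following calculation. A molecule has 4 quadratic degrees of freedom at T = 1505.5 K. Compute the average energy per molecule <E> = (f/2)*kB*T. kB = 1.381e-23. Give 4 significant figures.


Step 1: f/2 = 4/2 = 2
Step 2: kB*T = 1.381e-23 * 1505.5 = 2.079e-20
Step 3: <E> = 2 * 2.079e-20 = 4.158e-20 J

4.158e-20


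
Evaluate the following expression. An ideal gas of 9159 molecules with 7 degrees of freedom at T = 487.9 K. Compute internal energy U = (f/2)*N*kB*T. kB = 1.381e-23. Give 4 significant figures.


Step 1: f/2 = 7/2 = 3.5
Step 2: N*kB*T = 9159*1.381e-23*487.9 = 6.171e-17
Step 3: U = 3.5 * 6.171e-17 = 2.16e-16 J

2.16e-16


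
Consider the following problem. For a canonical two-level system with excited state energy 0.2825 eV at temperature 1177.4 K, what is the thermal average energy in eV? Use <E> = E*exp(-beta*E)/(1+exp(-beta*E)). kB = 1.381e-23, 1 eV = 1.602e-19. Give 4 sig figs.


Step 1: beta*E = 0.2825*1.602e-19/(1.381e-23*1177.4) = 2.783
Step 2: exp(-beta*E) = 0.06183
Step 3: <E> = 0.2825*0.06183/(1+0.06183) = 0.01645 eV

0.01645


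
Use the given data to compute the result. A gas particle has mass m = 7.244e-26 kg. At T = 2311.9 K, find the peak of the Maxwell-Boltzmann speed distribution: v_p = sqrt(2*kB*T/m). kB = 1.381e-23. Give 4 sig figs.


Step 1: Numerator = 2*kB*T = 2*1.381e-23*2311.9 = 6.385e-20
Step 2: Ratio = 6.385e-20 / 7.244e-26 = 8.815e+05
Step 3: v_p = sqrt(8.815e+05) = 938.9 m/s

938.9


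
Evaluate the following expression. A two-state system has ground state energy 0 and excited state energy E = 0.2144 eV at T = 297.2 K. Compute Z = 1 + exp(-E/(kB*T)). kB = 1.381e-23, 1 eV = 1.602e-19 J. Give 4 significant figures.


Step 1: Compute beta*E = E*eV/(kB*T) = 0.2144*1.602e-19/(1.381e-23*297.2) = 8.368
Step 2: exp(-beta*E) = exp(-8.368) = 0.0002321
Step 3: Z = 1 + 0.0002321 = 1

1


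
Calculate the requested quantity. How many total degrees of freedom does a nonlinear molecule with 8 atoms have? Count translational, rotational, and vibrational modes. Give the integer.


Step 1: Translational DOF = 3
Step 2: Rotational DOF (nonlinear) = 3
Step 3: Vibrational DOF = 3*8 - 6 = 18
Step 4: Total = 3 + 3 + 18 = 24

24


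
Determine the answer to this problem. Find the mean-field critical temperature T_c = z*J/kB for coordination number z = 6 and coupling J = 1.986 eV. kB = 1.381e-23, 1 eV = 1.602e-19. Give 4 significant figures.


Step 1: z*J = 6*1.986 = 11.92 eV
Step 2: Convert to Joules: 11.92*1.602e-19 = 1.909e-18 J
Step 3: T_c = 1.909e-18 / 1.381e-23 = 1.382e+05 K

1.382e+05


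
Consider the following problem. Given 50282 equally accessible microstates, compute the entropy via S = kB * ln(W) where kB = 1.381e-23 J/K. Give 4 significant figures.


Step 1: ln(W) = ln(50282) = 10.83
Step 2: S = kB * ln(W) = 1.381e-23 * 10.83
Step 3: S = 1.495e-22 J/K

1.495e-22


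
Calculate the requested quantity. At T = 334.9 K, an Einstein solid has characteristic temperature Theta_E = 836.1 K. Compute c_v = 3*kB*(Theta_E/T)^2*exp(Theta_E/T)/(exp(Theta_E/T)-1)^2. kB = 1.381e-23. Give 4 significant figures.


Step 1: x = Theta_E/T = 836.1/334.9 = 2.497
Step 2: x^2 = 6.233
Step 3: exp(x) = 12.14
Step 4: c_v = 3*1.381e-23*6.233*12.14/(12.14-1)^2 = 2.526e-23

2.526e-23


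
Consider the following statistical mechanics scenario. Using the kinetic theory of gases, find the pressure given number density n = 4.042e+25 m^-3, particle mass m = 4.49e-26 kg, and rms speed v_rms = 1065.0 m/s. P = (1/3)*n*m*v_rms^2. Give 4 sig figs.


Step 1: v_rms^2 = 1065.0^2 = 1.134e+06
Step 2: n*m = 4.042e+25*4.49e-26 = 1.815
Step 3: P = (1/3)*1.815*1.134e+06 = 6.862e+05 Pa

6.862e+05


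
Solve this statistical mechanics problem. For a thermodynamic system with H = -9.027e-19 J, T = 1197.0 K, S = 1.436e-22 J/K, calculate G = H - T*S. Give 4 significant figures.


Step 1: T*S = 1197.0 * 1.436e-22 = 1.719e-19 J
Step 2: G = H - T*S = -9.027e-19 - 1.719e-19
Step 3: G = -1.075e-18 J

-1.075e-18


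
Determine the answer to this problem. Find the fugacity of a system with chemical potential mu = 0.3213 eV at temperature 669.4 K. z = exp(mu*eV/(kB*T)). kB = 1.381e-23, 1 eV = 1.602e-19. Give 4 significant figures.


Step 1: Convert mu to Joules: 0.3213*1.602e-19 = 5.147e-20 J
Step 2: kB*T = 1.381e-23*669.4 = 9.244e-21 J
Step 3: mu/(kB*T) = 5.568
Step 4: z = exp(5.568) = 261.9

261.9


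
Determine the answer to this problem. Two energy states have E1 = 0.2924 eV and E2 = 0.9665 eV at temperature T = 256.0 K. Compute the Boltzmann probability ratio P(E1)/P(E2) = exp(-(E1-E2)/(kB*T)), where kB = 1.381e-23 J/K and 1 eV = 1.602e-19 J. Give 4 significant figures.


Step 1: Compute energy difference dE = E1 - E2 = 0.2924 - 0.9665 = -0.6741 eV
Step 2: Convert to Joules: dE_J = -0.6741 * 1.602e-19 = -1.08e-19 J
Step 3: Compute exponent = -dE_J / (kB * T) = -(-1.08e-19) / (1.381e-23 * 256.0) = 30.55
Step 4: P(E1)/P(E2) = exp(30.55) = 1.845e+13

1.845e+13


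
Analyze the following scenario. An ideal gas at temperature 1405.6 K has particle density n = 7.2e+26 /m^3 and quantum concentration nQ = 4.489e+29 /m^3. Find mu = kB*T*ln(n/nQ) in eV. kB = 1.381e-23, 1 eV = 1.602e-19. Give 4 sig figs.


Step 1: n/nQ = 7.2e+26/4.489e+29 = 0.001604
Step 2: ln(n/nQ) = -6.435
Step 3: mu = kB*T*ln(n/nQ) = 1.941e-20*-6.435 = -1.249e-19 J
Step 4: Convert to eV: -1.249e-19/1.602e-19 = -0.7798 eV

-0.7798


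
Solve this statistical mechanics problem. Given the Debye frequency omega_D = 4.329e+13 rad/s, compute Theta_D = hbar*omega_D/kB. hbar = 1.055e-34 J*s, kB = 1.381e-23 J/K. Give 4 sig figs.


Step 1: hbar*omega_D = 1.055e-34 * 4.329e+13 = 4.567e-21 J
Step 2: Theta_D = 4.567e-21 / 1.381e-23
Step 3: Theta_D = 330.7 K

330.7


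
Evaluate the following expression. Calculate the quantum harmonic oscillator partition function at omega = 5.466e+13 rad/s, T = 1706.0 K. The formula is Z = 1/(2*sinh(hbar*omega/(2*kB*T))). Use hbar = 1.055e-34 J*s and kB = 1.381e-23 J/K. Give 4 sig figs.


Step 1: Compute x = hbar*omega/(kB*T) = 1.055e-34*5.466e+13/(1.381e-23*1706.0) = 0.2448
Step 2: x/2 = 0.1224
Step 3: sinh(x/2) = 0.1227
Step 4: Z = 1/(2*0.1227) = 4.075

4.075


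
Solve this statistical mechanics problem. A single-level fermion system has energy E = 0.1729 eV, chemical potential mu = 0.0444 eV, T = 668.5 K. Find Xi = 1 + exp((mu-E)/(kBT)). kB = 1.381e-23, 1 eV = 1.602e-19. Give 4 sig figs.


Step 1: (mu - E) = 0.0444 - 0.1729 = -0.1285 eV
Step 2: x = (mu-E)*eV/(kB*T) = -0.1285*1.602e-19/(1.381e-23*668.5) = -2.23
Step 3: exp(x) = 0.1075
Step 4: Xi = 1 + 0.1075 = 1.108

1.108


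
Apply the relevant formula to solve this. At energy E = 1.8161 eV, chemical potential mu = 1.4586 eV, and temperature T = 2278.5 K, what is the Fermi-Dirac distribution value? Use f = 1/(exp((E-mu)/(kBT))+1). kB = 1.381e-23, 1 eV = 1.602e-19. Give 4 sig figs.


Step 1: (E - mu) = 1.8161 - 1.4586 = 0.3575 eV
Step 2: Convert: (E-mu)*eV = 5.727e-20 J
Step 3: x = (E-mu)*eV/(kB*T) = 1.82
Step 4: f = 1/(exp(1.82)+1) = 0.1394

0.1394


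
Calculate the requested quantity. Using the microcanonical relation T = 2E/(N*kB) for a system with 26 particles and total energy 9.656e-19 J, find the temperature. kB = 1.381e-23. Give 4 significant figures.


Step 1: Numerator = 2*E = 2*9.656e-19 = 1.931e-18 J
Step 2: Denominator = N*kB = 26*1.381e-23 = 3.591e-22
Step 3: T = 1.931e-18 / 3.591e-22 = 5378 K

5378


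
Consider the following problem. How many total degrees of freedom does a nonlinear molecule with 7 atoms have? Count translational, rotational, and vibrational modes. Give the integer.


Step 1: Translational DOF = 3
Step 2: Rotational DOF (nonlinear) = 3
Step 3: Vibrational DOF = 3*7 - 6 = 15
Step 4: Total = 3 + 3 + 15 = 21

21


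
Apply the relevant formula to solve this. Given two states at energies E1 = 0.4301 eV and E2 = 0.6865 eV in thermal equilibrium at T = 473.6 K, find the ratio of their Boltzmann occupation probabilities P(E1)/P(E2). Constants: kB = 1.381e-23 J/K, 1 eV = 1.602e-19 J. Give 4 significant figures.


Step 1: Compute energy difference dE = E1 - E2 = 0.4301 - 0.6865 = -0.2564 eV
Step 2: Convert to Joules: dE_J = -0.2564 * 1.602e-19 = -4.108e-20 J
Step 3: Compute exponent = -dE_J / (kB * T) = -(-4.108e-20) / (1.381e-23 * 473.6) = 6.28
Step 4: P(E1)/P(E2) = exp(6.28) = 533.9

533.9


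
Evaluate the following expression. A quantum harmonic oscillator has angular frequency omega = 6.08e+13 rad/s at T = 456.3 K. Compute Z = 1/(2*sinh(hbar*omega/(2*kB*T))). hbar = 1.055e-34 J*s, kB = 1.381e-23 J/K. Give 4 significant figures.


Step 1: Compute x = hbar*omega/(kB*T) = 1.055e-34*6.08e+13/(1.381e-23*456.3) = 1.018
Step 2: x/2 = 0.509
Step 3: sinh(x/2) = 0.5312
Step 4: Z = 1/(2*0.5312) = 0.9412

0.9412


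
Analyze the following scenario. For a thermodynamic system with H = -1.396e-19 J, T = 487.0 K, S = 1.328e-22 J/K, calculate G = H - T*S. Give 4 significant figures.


Step 1: T*S = 487.0 * 1.328e-22 = 6.467e-20 J
Step 2: G = H - T*S = -1.396e-19 - 6.467e-20
Step 3: G = -2.043e-19 J

-2.043e-19


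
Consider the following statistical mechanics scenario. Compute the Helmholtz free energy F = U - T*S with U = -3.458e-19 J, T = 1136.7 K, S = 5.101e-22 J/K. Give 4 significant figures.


Step 1: T*S = 1136.7 * 5.101e-22 = 5.798e-19 J
Step 2: F = U - T*S = -3.458e-19 - 5.798e-19
Step 3: F = -9.256e-19 J

-9.256e-19


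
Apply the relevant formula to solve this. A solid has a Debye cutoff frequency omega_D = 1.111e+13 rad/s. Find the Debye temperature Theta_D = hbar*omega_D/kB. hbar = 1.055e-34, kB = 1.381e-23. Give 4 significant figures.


Step 1: hbar*omega_D = 1.055e-34 * 1.111e+13 = 1.172e-21 J
Step 2: Theta_D = 1.172e-21 / 1.381e-23
Step 3: Theta_D = 84.87 K

84.87


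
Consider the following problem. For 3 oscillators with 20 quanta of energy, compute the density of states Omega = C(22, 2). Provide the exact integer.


Step 1: Use binomial coefficient C(22, 2)
Step 2: Numerator = 22! / 20!
Step 3: Denominator = 2!
Step 4: Omega = 231

231


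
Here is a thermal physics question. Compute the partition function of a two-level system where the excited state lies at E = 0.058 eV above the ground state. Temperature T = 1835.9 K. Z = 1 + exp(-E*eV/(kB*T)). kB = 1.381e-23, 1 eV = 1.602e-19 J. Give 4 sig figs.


Step 1: Compute beta*E = E*eV/(kB*T) = 0.058*1.602e-19/(1.381e-23*1835.9) = 0.3665
Step 2: exp(-beta*E) = exp(-0.3665) = 0.6932
Step 3: Z = 1 + 0.6932 = 1.693

1.693


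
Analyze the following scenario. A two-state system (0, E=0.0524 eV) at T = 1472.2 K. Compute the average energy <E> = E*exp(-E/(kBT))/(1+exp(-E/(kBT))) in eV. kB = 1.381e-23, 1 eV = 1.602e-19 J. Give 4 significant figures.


Step 1: beta*E = 0.0524*1.602e-19/(1.381e-23*1472.2) = 0.4129
Step 2: exp(-beta*E) = 0.6617
Step 3: <E> = 0.0524*0.6617/(1+0.6617) = 0.02087 eV

0.02087


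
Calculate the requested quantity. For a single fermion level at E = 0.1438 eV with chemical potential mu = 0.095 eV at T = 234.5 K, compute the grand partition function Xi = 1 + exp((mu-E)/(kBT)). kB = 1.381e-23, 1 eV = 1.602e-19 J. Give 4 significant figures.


Step 1: (mu - E) = 0.095 - 0.1438 = -0.0488 eV
Step 2: x = (mu-E)*eV/(kB*T) = -0.0488*1.602e-19/(1.381e-23*234.5) = -2.414
Step 3: exp(x) = 0.08945
Step 4: Xi = 1 + 0.08945 = 1.089

1.089


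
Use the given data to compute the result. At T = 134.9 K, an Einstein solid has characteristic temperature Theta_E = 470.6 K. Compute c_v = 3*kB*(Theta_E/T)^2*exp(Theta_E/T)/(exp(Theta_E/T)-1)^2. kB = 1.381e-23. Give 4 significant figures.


Step 1: x = Theta_E/T = 470.6/134.9 = 3.489
Step 2: x^2 = 12.17
Step 3: exp(x) = 32.74
Step 4: c_v = 3*1.381e-23*12.17*32.74/(32.74-1)^2 = 1.639e-23

1.639e-23


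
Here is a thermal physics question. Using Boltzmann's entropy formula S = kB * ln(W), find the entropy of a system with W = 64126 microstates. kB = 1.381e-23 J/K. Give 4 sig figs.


Step 1: ln(W) = ln(64126) = 11.07
Step 2: S = kB * ln(W) = 1.381e-23 * 11.07
Step 3: S = 1.529e-22 J/K

1.529e-22


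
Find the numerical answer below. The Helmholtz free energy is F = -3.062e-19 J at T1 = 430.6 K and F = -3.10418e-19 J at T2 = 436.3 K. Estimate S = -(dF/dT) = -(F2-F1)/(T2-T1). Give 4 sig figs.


Step 1: dF = F2 - F1 = -3.10418e-19 - (-3.062e-19) = -4.218e-21 J
Step 2: dT = T2 - T1 = 436.3 - 430.6 = 5.7 K
Step 3: S = -dF/dT = -(-4.218e-21)/5.7 = 7.4e-22 J/K

7.4e-22


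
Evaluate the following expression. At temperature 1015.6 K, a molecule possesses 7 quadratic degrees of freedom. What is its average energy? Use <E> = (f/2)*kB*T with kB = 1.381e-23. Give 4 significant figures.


Step 1: f/2 = 7/2 = 3.5
Step 2: kB*T = 1.381e-23 * 1015.6 = 1.403e-20
Step 3: <E> = 3.5 * 1.403e-20 = 4.909e-20 J

4.909e-20


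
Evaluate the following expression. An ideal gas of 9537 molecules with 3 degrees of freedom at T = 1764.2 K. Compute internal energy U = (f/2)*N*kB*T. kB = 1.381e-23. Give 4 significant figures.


Step 1: f/2 = 3/2 = 1.5
Step 2: N*kB*T = 9537*1.381e-23*1764.2 = 2.324e-16
Step 3: U = 1.5 * 2.324e-16 = 3.485e-16 J

3.485e-16


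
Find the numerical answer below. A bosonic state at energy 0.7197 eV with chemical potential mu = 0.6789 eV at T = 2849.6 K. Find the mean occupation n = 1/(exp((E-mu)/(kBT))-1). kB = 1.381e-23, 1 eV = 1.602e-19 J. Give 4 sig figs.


Step 1: (E - mu) = 0.0408 eV
Step 2: x = (E-mu)*eV/(kB*T) = 0.0408*1.602e-19/(1.381e-23*2849.6) = 0.1661
Step 3: exp(x) = 1.181
Step 4: n = 1/(exp(x)-1) = 5.535

5.535


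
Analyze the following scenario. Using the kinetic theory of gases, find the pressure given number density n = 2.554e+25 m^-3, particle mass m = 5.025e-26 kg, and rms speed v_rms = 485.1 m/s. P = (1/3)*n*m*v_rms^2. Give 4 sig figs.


Step 1: v_rms^2 = 485.1^2 = 2.353e+05
Step 2: n*m = 2.554e+25*5.025e-26 = 1.283
Step 3: P = (1/3)*1.283*2.353e+05 = 1.007e+05 Pa

1.007e+05


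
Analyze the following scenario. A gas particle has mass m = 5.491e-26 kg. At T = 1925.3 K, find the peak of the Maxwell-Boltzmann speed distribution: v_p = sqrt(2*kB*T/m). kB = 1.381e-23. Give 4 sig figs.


Step 1: Numerator = 2*kB*T = 2*1.381e-23*1925.3 = 5.318e-20
Step 2: Ratio = 5.318e-20 / 5.491e-26 = 9.684e+05
Step 3: v_p = sqrt(9.684e+05) = 984.1 m/s

984.1


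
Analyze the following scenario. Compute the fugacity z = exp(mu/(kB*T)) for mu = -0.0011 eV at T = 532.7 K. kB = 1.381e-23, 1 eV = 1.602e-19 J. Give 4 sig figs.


Step 1: Convert mu to Joules: -0.0011*1.602e-19 = -1.762e-22 J
Step 2: kB*T = 1.381e-23*532.7 = 7.357e-21 J
Step 3: mu/(kB*T) = -0.02395
Step 4: z = exp(-0.02395) = 0.9763

0.9763
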